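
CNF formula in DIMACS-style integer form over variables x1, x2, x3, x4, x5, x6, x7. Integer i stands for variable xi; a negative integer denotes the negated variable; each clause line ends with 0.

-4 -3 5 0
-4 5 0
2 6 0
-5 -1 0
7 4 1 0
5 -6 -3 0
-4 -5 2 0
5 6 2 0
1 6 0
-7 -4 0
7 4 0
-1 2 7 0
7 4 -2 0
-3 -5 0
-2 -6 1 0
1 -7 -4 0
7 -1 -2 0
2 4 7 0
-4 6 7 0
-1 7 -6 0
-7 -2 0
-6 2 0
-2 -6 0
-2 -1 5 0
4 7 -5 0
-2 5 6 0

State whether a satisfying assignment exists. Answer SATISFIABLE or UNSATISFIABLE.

x2 = True:
  propagation gives x7=False, x4=True, x5=True, x1=False; an empty clause results — contradiction.
x2 = False:
  propagation gives x6=True; an empty clause results — contradiction.
Every branch closes, so no satisfying assignment exists.

UNSATISFIABLE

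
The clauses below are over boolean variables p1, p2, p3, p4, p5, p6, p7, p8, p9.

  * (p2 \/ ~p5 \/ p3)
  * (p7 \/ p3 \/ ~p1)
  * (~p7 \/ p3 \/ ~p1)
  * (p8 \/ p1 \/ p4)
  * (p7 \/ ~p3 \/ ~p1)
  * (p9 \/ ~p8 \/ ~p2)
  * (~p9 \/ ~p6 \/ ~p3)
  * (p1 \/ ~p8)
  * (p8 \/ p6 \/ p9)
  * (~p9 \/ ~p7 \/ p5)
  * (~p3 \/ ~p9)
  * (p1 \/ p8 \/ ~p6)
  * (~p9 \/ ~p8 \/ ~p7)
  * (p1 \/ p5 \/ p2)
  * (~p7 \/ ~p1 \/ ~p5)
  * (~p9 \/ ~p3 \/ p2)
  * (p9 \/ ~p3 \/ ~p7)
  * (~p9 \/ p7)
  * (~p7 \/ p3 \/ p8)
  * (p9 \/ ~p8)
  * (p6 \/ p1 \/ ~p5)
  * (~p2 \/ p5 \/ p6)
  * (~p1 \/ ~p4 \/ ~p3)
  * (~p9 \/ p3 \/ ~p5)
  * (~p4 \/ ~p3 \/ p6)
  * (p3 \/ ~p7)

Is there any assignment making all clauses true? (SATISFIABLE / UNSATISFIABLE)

UNSATISFIABLE

p3 = True:
  propagation gives p9=False, p7=False, p1=False, p8=False; an empty clause results — contradiction.
p3 = False:
  propagation gives p7=False, p1=False, p8=False, p4=True; an empty clause results — contradiction.
Every branch closes, so no satisfying assignment exists.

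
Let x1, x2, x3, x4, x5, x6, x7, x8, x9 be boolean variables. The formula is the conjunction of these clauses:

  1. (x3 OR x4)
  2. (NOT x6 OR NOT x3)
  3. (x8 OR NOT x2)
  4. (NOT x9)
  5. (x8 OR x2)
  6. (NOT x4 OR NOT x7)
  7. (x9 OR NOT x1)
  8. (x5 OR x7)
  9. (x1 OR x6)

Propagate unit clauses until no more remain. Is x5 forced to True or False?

(NOT x9) is a unit clause: x9 = False.
(x9 OR NOT x1): since x9 = False, the clause reduces to (NOT x1). x1 = False.
In (x1 OR x6), x1 is now false; x6 must hold, so x6 = True.
In (NOT x3 OR NOT x6), NOT x6 is now false; NOT x3 must hold, so x3 = False.
From (x4 OR x3) and x3 = False: x4 = True.
(NOT x7 OR NOT x4) with x4 = True leaves only NOT x7, so x7 = False.
(x5 OR x7) with x7 = False leaves only x5, so x5 = True.

True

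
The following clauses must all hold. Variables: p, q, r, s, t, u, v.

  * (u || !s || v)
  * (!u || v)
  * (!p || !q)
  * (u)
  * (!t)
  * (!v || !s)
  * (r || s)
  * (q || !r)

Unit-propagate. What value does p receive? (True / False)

False

(u) stands alone — u = True.
In (!u || v), !u is now false; v must hold, so v = True.
Unit clause (!t) sets t = False.
(!s || !v): since v = True, the clause reduces to (!s). s = False.
(s || r) with s = False leaves only r, so r = True.
(!r || q) with r = True leaves only q, so q = True.
(!q || !p) with q = True leaves only !p, so p = False.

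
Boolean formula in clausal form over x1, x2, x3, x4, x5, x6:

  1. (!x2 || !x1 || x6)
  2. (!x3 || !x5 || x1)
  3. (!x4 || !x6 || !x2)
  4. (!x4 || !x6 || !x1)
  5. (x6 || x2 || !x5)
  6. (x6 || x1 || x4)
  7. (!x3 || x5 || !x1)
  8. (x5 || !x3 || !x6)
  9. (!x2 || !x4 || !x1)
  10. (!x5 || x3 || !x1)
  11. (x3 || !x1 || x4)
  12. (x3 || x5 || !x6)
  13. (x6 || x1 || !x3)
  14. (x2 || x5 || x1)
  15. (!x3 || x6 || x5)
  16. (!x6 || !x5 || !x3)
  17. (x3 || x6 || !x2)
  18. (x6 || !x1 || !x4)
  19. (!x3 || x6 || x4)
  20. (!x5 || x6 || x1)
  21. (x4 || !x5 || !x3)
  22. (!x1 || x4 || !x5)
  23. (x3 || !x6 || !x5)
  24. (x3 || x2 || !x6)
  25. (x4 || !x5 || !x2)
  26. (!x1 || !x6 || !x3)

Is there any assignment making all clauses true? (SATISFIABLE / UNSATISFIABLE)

x6 = True:
  x3 = True:
    propagation gives x5=True; an empty clause results — contradiction.
  x3 = False:
    propagation gives x5=True; an empty clause results — contradiction.
x6 = False:
  x1 = True:
    propagation gives x2=False, x5=False, x3=False, x4=True; an empty clause results — contradiction.
  x1 = False:
    propagation gives x4=True, x3=False, x2=False, x5=False; an empty clause results — contradiction.
Every branch closes, so no satisfying assignment exists.

UNSATISFIABLE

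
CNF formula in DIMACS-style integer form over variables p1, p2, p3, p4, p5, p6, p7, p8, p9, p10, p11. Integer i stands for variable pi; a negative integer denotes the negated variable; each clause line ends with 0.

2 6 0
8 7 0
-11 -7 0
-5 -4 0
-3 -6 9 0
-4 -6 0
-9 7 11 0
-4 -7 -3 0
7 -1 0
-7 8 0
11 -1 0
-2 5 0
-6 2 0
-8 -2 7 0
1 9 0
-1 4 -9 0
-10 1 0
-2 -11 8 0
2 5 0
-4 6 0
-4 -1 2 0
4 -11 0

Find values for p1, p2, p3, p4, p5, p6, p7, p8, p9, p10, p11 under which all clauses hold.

p1 = 0, p2 = 1, p3 = 1, p4 = 0, p5 = 1, p6 = 0, p7 = 1, p8 = 1, p9 = 1, p10 = 0, p11 = 0

Check each clause:
  1. (p6 | p2) — p2 is true.
  2. (p8 | p7) — p8 is true.
  3. (~p11 | ~p7) — ~p11 is true.
  4. (~p4 | ~p5) — ~p4 is true.
  5. (p9 | ~p3 | ~p6) — p9 is true.
  6. (~p6 | ~p4) — ~p6 is true.
  7. (p11 | ~p9 | p7) — p7 is true.
  8. (~p7 | ~p3 | ~p4) — ~p4 is true.
  9. (~p1 | p7) — ~p1 is true.
  10. (p8 | ~p7) — p8 is true.
  11. (p11 | ~p1) — ~p1 is true.
  12. (p5 | ~p2) — p5 is true.
  13. (~p6 | p2) — ~p6 is true.
  14. (~p2 | ~p8 | p7) — p7 is true.
  15. (p9 | p1) — p9 is true.
  16. (~p9 | ~p1 | p4) — ~p1 is true.
  17. (~p10 | p1) — ~p10 is true.
  18. (~p2 | ~p11 | p8) — p8 is true.
  19. (p2 | p5) — p2 is true.
  20. (p6 | ~p4) — ~p4 is true.
  21. (p2 | ~p1 | ~p4) — p2 is true.
  22. (~p11 | p4) — ~p11 is true.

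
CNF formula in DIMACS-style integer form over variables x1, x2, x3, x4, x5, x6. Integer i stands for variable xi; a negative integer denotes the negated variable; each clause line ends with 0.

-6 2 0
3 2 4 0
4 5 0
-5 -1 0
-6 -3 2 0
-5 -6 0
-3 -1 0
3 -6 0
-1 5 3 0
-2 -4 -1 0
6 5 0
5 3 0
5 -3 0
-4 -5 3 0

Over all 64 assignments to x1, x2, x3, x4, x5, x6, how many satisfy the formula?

Satisfying assignments:
  x1=F x2=F x3=T x4=F x5=T x6=F
  x1=F x2=F x3=T x4=T x5=T x6=F
  x1=F x2=T x3=F x4=F x5=T x6=F
  x1=F x2=T x3=T x4=F x5=T x6=F
  x1=F x2=T x3=T x4=T x5=T x6=F
That's 5 in total.

5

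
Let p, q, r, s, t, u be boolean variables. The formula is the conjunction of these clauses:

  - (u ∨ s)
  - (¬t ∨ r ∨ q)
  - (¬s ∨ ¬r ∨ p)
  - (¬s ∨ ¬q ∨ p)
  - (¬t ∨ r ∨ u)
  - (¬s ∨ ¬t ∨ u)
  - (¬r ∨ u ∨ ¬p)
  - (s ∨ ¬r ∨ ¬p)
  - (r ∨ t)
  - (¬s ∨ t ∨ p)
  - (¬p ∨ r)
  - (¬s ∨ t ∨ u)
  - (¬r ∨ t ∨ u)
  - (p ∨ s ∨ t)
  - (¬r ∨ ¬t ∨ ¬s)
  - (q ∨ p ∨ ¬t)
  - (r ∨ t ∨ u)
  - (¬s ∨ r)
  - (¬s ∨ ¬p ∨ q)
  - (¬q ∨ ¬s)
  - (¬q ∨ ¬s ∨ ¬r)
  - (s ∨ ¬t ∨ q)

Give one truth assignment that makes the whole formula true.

Pure literal: u appears only positively; assign u = True.
Branch on p: take p = False.
Try q = True.
  then s is forced to False.
  then t is forced to True.
r is now unconstrained; take r = True.

p=False  q=True  r=True  s=False  t=True  u=True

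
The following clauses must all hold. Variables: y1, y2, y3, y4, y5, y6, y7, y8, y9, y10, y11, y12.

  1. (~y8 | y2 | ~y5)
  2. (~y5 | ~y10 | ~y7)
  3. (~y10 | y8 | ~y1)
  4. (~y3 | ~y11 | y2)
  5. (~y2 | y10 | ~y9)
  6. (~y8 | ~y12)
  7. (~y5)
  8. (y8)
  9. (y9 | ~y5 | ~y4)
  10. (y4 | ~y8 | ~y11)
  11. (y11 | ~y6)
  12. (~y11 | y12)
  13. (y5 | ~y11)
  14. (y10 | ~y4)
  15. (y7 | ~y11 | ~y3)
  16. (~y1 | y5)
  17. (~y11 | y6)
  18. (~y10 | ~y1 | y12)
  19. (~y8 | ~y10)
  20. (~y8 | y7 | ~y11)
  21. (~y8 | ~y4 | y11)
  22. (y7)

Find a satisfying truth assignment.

y1=F  y2=F  y3=F  y4=F  y5=F  y6=F  y7=T  y8=T  y9=T  y10=F  y11=F  y12=F

Check each clause:
  1. (~y5 | ~y8 | y2) — ~y5 is true.
  2. (~y7 | ~y5 | ~y10) — ~y5 is true.
  3. (~y1 | ~y10 | y8) — y8 is true.
  4. (y2 | ~y11 | ~y3) — ~y3 is true.
  5. (~y2 | ~y9 | y10) — ~y2 is true.
  6. (~y8 | ~y12) — ~y12 is true.
  7. (~y5) — ~y5 is true.
  8. (y8) — y8 is true.
  9. (y9 | ~y5 | ~y4) — y9 is true.
  10. (~y8 | y4 | ~y11) — ~y11 is true.
  11. (y11 | ~y6) — ~y6 is true.
  12. (~y11 | y12) — ~y11 is true.
  13. (y5 | ~y11) — ~y11 is true.
  14. (~y4 | y10) — ~y4 is true.
  15. (~y3 | y7 | ~y11) — ~y3 is true.
  16. (y5 | ~y1) — ~y1 is true.
  17. (y6 | ~y11) — ~y11 is true.
  18. (~y1 | ~y10 | y12) — ~y1 is true.
  19. (~y10 | ~y8) — ~y10 is true.
  20. (~y11 | ~y8 | y7) — ~y11 is true.
  21. (y11 | ~y4 | ~y8) — ~y4 is true.
  22. (y7) — y7 is true.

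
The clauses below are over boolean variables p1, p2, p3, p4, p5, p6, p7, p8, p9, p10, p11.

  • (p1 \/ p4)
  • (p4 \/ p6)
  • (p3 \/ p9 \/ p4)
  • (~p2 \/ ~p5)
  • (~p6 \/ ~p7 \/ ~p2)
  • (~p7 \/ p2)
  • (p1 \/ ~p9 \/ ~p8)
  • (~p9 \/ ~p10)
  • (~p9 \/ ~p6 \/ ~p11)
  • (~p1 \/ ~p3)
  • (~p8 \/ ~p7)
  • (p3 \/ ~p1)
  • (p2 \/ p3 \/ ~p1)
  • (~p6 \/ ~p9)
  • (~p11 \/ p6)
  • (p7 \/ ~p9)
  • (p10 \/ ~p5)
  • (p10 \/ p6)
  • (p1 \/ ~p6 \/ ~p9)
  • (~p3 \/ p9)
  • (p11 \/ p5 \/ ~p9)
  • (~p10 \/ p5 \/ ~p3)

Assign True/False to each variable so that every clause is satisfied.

Pure literal: p4 appears only positively; assign p4 = True.
p8 occurs only negated in the remaining clauses — set p8 = False.
Set p1 = False and propagate.
The remaining clauses are satisfied by p2 = True, p3 = False, p5 = False, p6 = False, p7 = False, p9 = False, p10 = True, p11 = False.
Check each clause:
  1. (p1 \/ p4) — p4 is true.
  2. (p6 \/ p4) — p4 is true.
  3. (p4 \/ p3 \/ p9) — p4 is true.
  4. (~p2 \/ ~p5) — ~p5 is true.
  5. (~p6 \/ ~p7 \/ ~p2) — ~p7 is true.
  6. (p2 \/ ~p7) — ~p7 is true.
  7. (p1 \/ ~p9 \/ ~p8) — ~p8 is true.
  8. (~p10 \/ ~p9) — ~p9 is true.
  9. (~p6 \/ ~p9 \/ ~p11) — ~p6 is true.
  10. (~p1 \/ ~p3) — ~p3 is true.
  11. (~p7 \/ ~p8) — ~p8 is true.
  12. (p3 \/ ~p1) — ~p1 is true.
  13. (~p1 \/ p2 \/ p3) — p2 is true.
  14. (~p6 \/ ~p9) — ~p6 is true.
  15. (p6 \/ ~p11) — ~p11 is true.
  16. (p7 \/ ~p9) — ~p9 is true.
  17. (p10 \/ ~p5) — p10 is true.
  18. (p10 \/ p6) — p10 is true.
  19. (~p9 \/ ~p6 \/ p1) — ~p6 is true.
  20. (p9 \/ ~p3) — ~p3 is true.
  21. (p11 \/ p5 \/ ~p9) — ~p9 is true.
  22. (p5 \/ ~p3 \/ ~p10) — ~p3 is true.

p1=F, p2=T, p3=F, p4=T, p5=F, p6=F, p7=F, p8=F, p9=F, p10=T, p11=F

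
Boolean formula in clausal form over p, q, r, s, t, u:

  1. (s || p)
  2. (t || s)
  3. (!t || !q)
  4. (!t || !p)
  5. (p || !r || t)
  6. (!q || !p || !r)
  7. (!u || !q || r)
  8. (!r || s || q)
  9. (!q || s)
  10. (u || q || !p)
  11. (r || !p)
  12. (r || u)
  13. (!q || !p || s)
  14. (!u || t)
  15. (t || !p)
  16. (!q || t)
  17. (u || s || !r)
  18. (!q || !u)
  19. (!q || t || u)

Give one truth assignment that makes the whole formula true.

p = 0, q = 0, r = 0, s = 1, t = 1, u = 1

s occurs only positively in the remaining clauses — set s = True.
Set p = False and propagate.
Set q = False and propagate.
For the remaining variables, r = False, t = True, u = True works.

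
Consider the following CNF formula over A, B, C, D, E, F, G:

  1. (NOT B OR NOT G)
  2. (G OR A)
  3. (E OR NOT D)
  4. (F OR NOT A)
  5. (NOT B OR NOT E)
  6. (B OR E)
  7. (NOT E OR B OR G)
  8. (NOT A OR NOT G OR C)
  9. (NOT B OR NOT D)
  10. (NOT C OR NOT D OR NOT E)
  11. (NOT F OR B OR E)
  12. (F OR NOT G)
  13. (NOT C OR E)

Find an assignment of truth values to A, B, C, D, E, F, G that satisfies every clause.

D occurs only negated in the remaining clauses — set D = False.
Try A = True.
  then F is forced to True.
Set B = False and propagate.
  then E is forced to True.
  then G is forced to True.
  then C is forced to True.

A = T  B = F  C = T  D = F  E = T  F = T  G = T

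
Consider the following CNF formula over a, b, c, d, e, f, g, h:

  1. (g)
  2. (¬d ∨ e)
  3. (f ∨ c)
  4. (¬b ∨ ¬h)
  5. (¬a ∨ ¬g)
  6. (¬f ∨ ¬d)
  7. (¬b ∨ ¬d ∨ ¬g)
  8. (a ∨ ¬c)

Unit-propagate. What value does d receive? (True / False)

Unit clause (g) sets g = True.
In (¬a ∨ ¬g), ¬g is now false; ¬a must hold, so a = False.
(a ∨ ¬c) with a = False leaves only ¬c, so c = False.
From (f ∨ c) and c = False: f = True.
From (¬f ∨ ¬d) and f = True: d = False.

False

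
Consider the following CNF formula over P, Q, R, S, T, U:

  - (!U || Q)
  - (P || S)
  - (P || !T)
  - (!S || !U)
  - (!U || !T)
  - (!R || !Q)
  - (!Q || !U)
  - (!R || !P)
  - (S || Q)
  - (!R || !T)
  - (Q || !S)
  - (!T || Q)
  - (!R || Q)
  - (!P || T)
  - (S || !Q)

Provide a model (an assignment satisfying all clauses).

P=0, Q=1, R=0, S=1, T=0, U=0

Pure literal: R appears only negated; assign R = False.
U occurs only negated in the remaining clauses — set U = False.
Branch on P: take P = False.
  then S is forced to True.
  then T is forced to False.
  then Q is forced to True.
Every clause has at least one true literal under this assignment.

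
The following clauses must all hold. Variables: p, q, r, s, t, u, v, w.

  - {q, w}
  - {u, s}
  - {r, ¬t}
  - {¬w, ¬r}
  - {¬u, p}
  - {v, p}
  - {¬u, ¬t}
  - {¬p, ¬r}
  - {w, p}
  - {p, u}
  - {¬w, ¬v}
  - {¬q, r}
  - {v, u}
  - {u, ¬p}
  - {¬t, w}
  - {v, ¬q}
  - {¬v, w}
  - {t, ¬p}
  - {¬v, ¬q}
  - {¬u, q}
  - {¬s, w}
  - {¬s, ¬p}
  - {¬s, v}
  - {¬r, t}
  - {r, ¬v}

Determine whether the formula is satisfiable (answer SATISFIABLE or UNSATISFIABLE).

UNSATISFIABLE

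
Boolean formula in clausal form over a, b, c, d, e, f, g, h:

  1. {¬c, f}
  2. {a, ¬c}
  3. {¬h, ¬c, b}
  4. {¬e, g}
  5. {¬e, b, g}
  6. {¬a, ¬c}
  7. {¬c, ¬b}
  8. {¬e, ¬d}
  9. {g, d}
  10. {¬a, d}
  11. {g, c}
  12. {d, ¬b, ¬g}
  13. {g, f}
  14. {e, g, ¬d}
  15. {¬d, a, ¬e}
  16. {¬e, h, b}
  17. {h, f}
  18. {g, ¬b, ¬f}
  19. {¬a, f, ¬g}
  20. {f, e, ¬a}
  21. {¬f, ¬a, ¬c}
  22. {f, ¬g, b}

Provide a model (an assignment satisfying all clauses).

Set a = True and propagate.
  then c is forced to False.
  then d is forced to True.
  then e is forced to False.
  then g is forced to True.
  then f is forced to True.
b, h are now unconstrained; take b = False, h = False.
Check each clause:
  1. {¬c, f} — ¬c is true.
  2. {¬c, a} — a is true.
  3. {¬h, ¬c, b} — ¬h is true.
  4. {g, ¬e} — ¬e is true.
  5. {b, ¬e, g} — ¬e is true.
  6. {¬c, ¬a} — ¬c is true.
  7. {¬c, ¬b} — ¬c is true.
  8. {¬d, ¬e} — ¬e is true.
  9. {g, d} — d is true.
  10. {d, ¬a} — d is true.
  11. {g, c} — g is true.
  12. {¬b, d, ¬g} — d is true.
  13. {f, g} — f is true.
  14. {¬d, g, e} — g is true.
  15. {¬e, a, ¬d} — a is true.
  16. {¬e, h, b} — ¬e is true.
  17. {h, f} — f is true.
  18. {g, ¬b, ¬f} — ¬b is true.
  19. {¬g, f, ¬a} — f is true.
  20. {f, e, ¬a} — f is true.
  21. {¬a, ¬c, ¬f} — ¬c is true.
  22. {b, f, ¬g} — f is true.

a = True, b = False, c = False, d = True, e = False, f = True, g = True, h = False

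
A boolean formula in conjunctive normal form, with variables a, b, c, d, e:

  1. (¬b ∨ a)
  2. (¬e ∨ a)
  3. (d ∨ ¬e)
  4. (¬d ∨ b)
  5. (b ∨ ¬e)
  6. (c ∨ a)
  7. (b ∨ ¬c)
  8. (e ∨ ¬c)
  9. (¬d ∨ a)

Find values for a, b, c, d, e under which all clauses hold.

a=T, b=T, c=F, d=T, e=F

Pure literal: a appears only positively; assign a = True.
Set b = True and propagate.
Branch on c: take c = False.
For the remaining variables, d = True, e = False works.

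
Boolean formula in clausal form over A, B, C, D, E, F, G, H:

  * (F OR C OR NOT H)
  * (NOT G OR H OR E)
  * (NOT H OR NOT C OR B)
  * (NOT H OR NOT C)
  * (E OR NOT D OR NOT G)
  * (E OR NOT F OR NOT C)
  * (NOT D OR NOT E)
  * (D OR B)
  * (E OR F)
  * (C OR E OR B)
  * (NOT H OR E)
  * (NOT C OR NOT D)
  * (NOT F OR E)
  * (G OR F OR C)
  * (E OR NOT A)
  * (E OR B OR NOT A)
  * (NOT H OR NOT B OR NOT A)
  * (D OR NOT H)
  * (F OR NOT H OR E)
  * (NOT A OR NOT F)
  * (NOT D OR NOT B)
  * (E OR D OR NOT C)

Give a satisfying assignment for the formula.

A = T, B = T, C = T, D = F, E = T, F = F, G = T, H = F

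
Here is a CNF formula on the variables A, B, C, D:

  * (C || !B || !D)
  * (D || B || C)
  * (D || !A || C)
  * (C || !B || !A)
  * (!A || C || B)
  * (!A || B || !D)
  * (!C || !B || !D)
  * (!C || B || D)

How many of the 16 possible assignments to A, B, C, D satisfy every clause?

5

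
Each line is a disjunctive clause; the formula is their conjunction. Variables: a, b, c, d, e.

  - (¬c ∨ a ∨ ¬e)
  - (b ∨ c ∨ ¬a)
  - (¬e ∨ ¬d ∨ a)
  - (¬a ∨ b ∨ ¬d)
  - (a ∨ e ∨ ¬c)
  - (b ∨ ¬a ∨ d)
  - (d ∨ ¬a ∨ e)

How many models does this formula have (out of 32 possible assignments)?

Split on a, then d.
  a=T, d=T: remaining (b,c,e) ∈ {(T,F,F); (T,F,T); (T,T,F); (T,T,T)} — 4.
  a=T, d=F: remaining (b,c,e) ∈ {(T,F,T); (T,T,T)} — 2.
  a=F, d=T: remaining (b,c,e) ∈ {(F,F,F); (T,F,F)} — 2.
  a=F, d=F: remaining (b,c,e) ∈ {(F,F,F); (F,F,T); (T,F,F); (T,F,T)} — 4.
Total: 4 + 2 + 2 + 4 = 12.

12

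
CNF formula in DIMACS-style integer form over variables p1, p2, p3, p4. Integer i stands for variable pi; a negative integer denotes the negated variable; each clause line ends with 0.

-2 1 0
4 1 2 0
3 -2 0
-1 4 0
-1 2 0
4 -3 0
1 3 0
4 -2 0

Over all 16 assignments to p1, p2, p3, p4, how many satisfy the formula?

2

The models are:
  p1=0 p2=0 p3=1 p4=1
  p1=1 p2=1 p3=1 p4=1
That's 2 in total.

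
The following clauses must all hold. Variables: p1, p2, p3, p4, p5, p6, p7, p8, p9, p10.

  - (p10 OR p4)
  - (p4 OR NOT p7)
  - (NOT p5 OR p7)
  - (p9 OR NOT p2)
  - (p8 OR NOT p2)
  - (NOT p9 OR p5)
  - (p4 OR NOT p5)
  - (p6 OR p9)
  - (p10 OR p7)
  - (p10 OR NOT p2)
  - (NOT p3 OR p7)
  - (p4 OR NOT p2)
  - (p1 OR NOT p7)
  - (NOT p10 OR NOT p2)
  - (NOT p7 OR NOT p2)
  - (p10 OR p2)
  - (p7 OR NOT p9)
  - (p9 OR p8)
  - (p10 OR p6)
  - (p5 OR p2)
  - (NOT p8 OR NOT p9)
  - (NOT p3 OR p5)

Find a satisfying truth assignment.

p1 occurs only positively in the remaining clauses — set p1 = True.
Pure literal: p4 appears only positively; assign p4 = True.
Branch on p2: take p2 = False.
  then p10 is forced to True.
  then p5 is forced to True.
  then p7 is forced to True.
Branch on p6: take p6 = True.
Set p8 = False and propagate.
  then p9 is forced to True.
p3 is now unconstrained; take p3 = True.
Every clause has at least one true literal under this assignment.

p1=T, p2=F, p3=T, p4=T, p5=T, p6=T, p7=T, p8=F, p9=T, p10=T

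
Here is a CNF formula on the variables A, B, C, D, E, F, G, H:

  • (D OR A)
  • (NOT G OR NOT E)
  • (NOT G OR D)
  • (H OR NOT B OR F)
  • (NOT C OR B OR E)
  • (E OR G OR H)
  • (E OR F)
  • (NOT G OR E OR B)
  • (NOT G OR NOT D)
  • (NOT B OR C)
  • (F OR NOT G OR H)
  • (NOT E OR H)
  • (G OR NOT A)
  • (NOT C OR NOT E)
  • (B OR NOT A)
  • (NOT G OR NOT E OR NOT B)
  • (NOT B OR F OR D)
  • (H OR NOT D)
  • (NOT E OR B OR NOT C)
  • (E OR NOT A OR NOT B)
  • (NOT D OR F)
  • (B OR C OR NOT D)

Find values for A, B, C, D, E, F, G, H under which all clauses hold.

F occurs only positively in the remaining clauses — set F = True.
Pure literal: H appears only positively; assign H = True.
Branch on A: take A = False.
  then D is forced to True.
  then G is forced to False.
Try B = True.
  then C is forced to True.
  then E is forced to False.

A=F, B=T, C=T, D=T, E=F, F=T, G=F, H=T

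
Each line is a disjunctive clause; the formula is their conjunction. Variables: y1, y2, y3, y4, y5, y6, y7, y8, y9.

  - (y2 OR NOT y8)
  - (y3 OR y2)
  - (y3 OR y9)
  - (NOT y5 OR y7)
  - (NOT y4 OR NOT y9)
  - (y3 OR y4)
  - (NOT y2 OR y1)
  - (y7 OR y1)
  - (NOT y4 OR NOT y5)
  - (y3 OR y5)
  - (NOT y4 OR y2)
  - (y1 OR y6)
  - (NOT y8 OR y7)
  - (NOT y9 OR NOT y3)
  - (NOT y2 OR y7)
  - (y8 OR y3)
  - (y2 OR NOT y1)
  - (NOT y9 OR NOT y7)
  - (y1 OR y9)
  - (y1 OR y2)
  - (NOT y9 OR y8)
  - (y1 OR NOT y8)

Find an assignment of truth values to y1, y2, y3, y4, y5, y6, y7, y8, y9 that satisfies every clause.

y1 = 1, y2 = 1, y3 = 1, y4 = 1, y5 = 0, y6 = 0, y7 = 1, y8 = 1, y9 = 0

Set y1 = True and propagate.
  then y2 is forced to True.
  then y7 is forced to True.
  then y9 is forced to False.
  then y3 is forced to True.
For the remaining variables, y4 = True, y5 = False, y6 = False, y8 = True works.
Every clause has at least one true literal under this assignment.
Check each clause:
  1. (y2 OR NOT y8) — y2 is true.
  2. (y2 OR y3) — y2 is true.
  3. (y3 OR y9) — y3 is true.
  4. (y7 OR NOT y5) — NOT y5 is true.
  5. (NOT y9 OR NOT y4) — NOT y9 is true.
  6. (y4 OR y3) — y3 is true.
  7. (y1 OR NOT y2) — y1 is true.
  8. (y7 OR y1) — y1 is true.
  9. (NOT y5 OR NOT y4) — NOT y5 is true.
  10. (y5 OR y3) — y3 is true.
  11. (NOT y4 OR y2) — y2 is true.
  12. (y6 OR y1) — y1 is true.
  13. (NOT y8 OR y7) — y7 is true.
  14. (NOT y3 OR NOT y9) — NOT y9 is true.
  15. (y7 OR NOT y2) — y7 is true.
  16. (y3 OR y8) — y8 is true.
  17. (NOT y1 OR y2) — y2 is true.
  18. (NOT y9 OR NOT y7) — NOT y9 is true.
  19. (y9 OR y1) — y1 is true.
  20. (y2 OR y1) — y1 is true.
  21. (y8 OR NOT y9) — y8 is true.
  22. (y1 OR NOT y8) — y1 is true.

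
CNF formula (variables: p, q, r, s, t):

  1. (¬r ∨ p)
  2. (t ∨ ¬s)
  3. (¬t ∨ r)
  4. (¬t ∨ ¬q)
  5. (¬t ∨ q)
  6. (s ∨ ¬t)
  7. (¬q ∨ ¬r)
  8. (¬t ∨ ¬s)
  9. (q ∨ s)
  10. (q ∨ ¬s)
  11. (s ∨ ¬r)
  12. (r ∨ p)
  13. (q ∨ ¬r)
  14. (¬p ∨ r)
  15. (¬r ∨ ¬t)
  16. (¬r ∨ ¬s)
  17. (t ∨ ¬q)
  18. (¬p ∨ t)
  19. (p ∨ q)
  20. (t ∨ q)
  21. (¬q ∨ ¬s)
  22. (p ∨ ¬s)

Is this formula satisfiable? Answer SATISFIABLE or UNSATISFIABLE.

q = True:
  propagation gives t=False; an empty clause results — contradiction.
q = False:
  propagation gives t=False; an empty clause results — contradiction.
Every branch closes, so no satisfying assignment exists.

UNSATISFIABLE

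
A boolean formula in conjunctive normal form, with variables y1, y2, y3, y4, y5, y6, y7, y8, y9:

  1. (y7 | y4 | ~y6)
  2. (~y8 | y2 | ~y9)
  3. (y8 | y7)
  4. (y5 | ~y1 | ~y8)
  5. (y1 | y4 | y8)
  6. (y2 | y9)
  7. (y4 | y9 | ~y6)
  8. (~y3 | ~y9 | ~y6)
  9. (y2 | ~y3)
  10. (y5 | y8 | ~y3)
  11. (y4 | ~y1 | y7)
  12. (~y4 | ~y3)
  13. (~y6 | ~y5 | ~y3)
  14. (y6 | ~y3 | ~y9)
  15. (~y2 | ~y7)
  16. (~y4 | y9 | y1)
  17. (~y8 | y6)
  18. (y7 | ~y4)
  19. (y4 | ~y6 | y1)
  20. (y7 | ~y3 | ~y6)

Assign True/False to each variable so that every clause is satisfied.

y3 occurs only negated in the remaining clauses — set y3 = False.
Branch on y1: take y1 = True.
Try y2 = False.
  then y9 is forced to True.
  then y8 is forced to False.
  then y7 is forced to True.
y4, y5, y6 are now unconstrained; take y4 = True, y5 = True, y6 = True.
Every clause has at least one true literal under this assignment.
Check each clause:
  1. (~y6 | y7 | y4) — y4 is true.
  2. (y2 | ~y9 | ~y8) — ~y8 is true.
  3. (y8 | y7) — y7 is true.
  4. (y5 | ~y8 | ~y1) — ~y8 is true.
  5. (y1 | y4 | y8) — y1 is true.
  6. (y9 | y2) — y9 is true.
  7. (~y6 | y9 | y4) — y9 is true.
  8. (~y9 | ~y6 | ~y3) — ~y3 is true.
  9. (~y3 | y2) — ~y3 is true.
  10. (~y3 | y5 | y8) — ~y3 is true.
  11. (y7 | y4 | ~y1) — y4 is true.
  12. (~y3 | ~y4) — ~y3 is true.
  13. (~y6 | ~y3 | ~y5) — ~y3 is true.
  14. (~y9 | ~y3 | y6) — ~y3 is true.
  15. (~y7 | ~y2) — ~y2 is true.
  16. (~y4 | y9 | y1) — y1 is true.
  17. (y6 | ~y8) — ~y8 is true.
  18. (y7 | ~y4) — y7 is true.
  19. (y4 | ~y6 | y1) — y1 is true.
  20. (~y6 | y7 | ~y3) — ~y3 is true.

y1=True  y2=False  y3=False  y4=True  y5=True  y6=True  y7=True  y8=False  y9=True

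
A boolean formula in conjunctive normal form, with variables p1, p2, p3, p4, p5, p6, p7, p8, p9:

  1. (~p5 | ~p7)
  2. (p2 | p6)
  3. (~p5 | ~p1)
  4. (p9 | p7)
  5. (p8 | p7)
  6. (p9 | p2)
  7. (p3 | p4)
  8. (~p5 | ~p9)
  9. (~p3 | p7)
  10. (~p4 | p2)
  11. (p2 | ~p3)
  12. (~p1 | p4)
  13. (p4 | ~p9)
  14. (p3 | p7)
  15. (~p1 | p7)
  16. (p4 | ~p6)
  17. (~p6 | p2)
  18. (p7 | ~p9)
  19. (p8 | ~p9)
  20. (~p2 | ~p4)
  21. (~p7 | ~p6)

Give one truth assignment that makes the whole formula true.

p1 = False  p2 = True  p3 = True  p4 = False  p5 = False  p6 = False  p7 = True  p8 = True  p9 = False

Check each clause:
  1. (~p7 | ~p5) — ~p5 is true.
  2. (p2 | p6) — p2 is true.
  3. (~p1 | ~p5) — ~p5 is true.
  4. (p9 | p7) — p7 is true.
  5. (p8 | p7) — p8 is true.
  6. (p9 | p2) — p2 is true.
  7. (p4 | p3) — p3 is true.
  8. (~p9 | ~p5) — ~p5 is true.
  9. (p7 | ~p3) — p7 is true.
  10. (p2 | ~p4) — p2 is true.
  11. (~p3 | p2) — p2 is true.
  12. (p4 | ~p1) — ~p1 is true.
  13. (p4 | ~p9) — ~p9 is true.
  14. (p3 | p7) — p3 is true.
  15. (p7 | ~p1) — ~p1 is true.
  16. (~p6 | p4) — ~p6 is true.
  17. (p2 | ~p6) — ~p6 is true.
  18. (~p9 | p7) — ~p9 is true.
  19. (p8 | ~p9) — p8 is true.
  20. (~p2 | ~p4) — ~p4 is true.
  21. (~p7 | ~p6) — ~p6 is true.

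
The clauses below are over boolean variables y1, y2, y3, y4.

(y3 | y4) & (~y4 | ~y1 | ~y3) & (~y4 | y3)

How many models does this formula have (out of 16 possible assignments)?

The models are:
  y1=0 y2=0 y3=1 y4=0
  y1=0 y2=0 y3=1 y4=1
  y1=0 y2=1 y3=1 y4=0
  y1=0 y2=1 y3=1 y4=1
  y1=1 y2=0 y3=1 y4=0
  y1=1 y2=1 y3=1 y4=0
That's 6 in total.

6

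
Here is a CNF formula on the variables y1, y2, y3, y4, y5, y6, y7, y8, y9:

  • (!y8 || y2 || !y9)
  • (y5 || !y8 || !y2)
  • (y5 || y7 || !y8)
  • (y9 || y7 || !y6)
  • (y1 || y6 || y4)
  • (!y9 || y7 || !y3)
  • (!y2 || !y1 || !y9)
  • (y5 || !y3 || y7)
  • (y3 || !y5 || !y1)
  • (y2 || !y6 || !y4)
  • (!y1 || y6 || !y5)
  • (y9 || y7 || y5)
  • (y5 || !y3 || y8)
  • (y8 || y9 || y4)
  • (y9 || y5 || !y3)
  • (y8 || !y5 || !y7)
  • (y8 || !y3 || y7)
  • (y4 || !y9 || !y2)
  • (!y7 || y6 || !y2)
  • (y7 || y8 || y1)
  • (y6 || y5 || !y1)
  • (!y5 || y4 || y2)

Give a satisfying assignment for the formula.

y1=False, y2=False, y3=False, y4=True, y5=False, y6=False, y7=True, y8=False, y9=True

Branch on y1: take y1 = False.
Set y2 = False and propagate.
Branch on y3: take y3 = False.
The remaining clauses are satisfied by y4 = True, y5 = False, y6 = False, y7 = True, y8 = False, y9 = True.
Every clause has at least one true literal under this assignment.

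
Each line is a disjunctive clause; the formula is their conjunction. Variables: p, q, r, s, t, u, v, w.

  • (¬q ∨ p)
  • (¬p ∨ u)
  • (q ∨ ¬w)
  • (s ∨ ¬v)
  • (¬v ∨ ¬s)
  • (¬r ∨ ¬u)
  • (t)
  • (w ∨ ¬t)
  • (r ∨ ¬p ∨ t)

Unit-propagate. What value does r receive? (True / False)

Unit clause (t) sets t = True.
In (w ∨ ¬t), ¬t is now false; w must hold, so w = True.
From (¬w ∨ q) and w = True: q = True.
(p ∨ ¬q): since q = True, the clause reduces to (p). p = True.
(u ∨ ¬p) with p = True leaves only u, so u = True.
(¬u ∨ ¬r) with u = True leaves only ¬r, so r = False.

False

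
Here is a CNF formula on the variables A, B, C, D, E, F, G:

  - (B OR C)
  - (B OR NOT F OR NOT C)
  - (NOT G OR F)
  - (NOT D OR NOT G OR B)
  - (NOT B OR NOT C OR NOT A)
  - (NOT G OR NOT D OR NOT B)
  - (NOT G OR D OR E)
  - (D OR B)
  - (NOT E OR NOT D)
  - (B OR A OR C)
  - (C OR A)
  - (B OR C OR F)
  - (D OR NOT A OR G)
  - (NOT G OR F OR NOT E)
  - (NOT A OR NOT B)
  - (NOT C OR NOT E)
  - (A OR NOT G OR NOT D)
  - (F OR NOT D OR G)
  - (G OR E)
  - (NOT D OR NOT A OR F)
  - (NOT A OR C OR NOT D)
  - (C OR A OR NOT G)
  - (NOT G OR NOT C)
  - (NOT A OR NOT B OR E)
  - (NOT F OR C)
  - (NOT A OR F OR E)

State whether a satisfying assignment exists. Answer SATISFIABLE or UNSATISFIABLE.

A = True:
  propagation gives B=False, C=True, F=False, G=False; an empty clause results — contradiction.
A = False:
  propagation gives C=True, E=False, G=True; an empty clause results — contradiction.
Every branch closes, so no satisfying assignment exists.

UNSATISFIABLE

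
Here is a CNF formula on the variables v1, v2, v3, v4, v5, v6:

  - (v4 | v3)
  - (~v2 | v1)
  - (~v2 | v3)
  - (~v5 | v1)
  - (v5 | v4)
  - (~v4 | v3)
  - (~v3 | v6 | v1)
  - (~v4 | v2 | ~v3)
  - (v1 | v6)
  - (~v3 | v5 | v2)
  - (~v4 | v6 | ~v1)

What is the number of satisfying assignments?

Satisfying assignments:
  v1=T v2=F v3=T v4=F v5=T v6=F
  v1=T v2=F v3=T v4=F v5=T v6=T
  v1=T v2=T v3=T v4=F v5=T v6=F
  v1=T v2=T v3=T v4=F v5=T v6=T
  v1=T v2=T v3=T v4=T v5=F v6=T
  v1=T v2=T v3=T v4=T v5=T v6=T
Count: 6.

6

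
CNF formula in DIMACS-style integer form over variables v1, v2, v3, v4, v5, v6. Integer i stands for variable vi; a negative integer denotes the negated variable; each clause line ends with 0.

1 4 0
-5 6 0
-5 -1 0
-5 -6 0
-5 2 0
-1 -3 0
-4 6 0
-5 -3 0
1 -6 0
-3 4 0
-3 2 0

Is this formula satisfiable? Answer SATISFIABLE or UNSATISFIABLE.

SATISFIABLE

Pure literal: v2 appears only positively; assign v2 = True.
v3 occurs only negated in the remaining clauses — set v3 = False.
Try v1 = True.
  then v5 is forced to False.
Branch on v4: take v4 = False.
v6 is now unconstrained; take v6 = False.
So v1=True, v2=True, v3=False, v4=False, v5=False, v6=False is a satisfying assignment.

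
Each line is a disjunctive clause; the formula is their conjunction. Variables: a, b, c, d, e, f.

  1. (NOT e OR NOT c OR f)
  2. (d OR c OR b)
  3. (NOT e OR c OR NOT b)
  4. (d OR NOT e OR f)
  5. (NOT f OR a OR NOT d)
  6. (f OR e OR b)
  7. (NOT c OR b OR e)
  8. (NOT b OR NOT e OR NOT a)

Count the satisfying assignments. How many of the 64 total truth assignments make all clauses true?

22

Case analysis on e and b:
  e=1, b=1: remaining (a,c,d,f) ∈ {(0,1,0,1)} — 1.
  e=1, b=0: 6 of the 16 assignments to (a,c,d,f) work.
  e=0, b=1: c free; 7 ways for (a,d,f) × 2^1 = 14.
  e=0, b=0: remaining (a,c,d,f) ∈ {(1,0,1,1)} — 1.
Total: 1 + 6 + 14 + 1 = 22.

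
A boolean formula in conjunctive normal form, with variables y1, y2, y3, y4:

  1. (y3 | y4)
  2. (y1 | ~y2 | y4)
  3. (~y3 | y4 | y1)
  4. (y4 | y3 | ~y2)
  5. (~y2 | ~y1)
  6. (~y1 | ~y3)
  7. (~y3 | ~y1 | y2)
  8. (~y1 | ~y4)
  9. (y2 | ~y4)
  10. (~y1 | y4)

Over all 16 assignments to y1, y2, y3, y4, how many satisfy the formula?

The models are:
  y1=F y2=T y3=F y4=T
  y1=F y2=T y3=T y4=T
That's 2 in total.

2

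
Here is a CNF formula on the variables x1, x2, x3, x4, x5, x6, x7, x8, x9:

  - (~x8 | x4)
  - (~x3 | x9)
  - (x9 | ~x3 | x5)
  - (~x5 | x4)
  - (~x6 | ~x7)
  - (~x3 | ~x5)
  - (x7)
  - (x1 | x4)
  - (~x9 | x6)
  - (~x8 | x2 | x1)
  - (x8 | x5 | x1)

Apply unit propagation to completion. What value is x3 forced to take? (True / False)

False

Unit clause (x7) sets x7 = True.
In (~x7 | ~x6), ~x7 is now false; ~x6 must hold, so x6 = False.
(~x9 | x6): since x6 = False, the clause reduces to (~x9). x9 = False.
From (x9 | ~x3) and x9 = False: x3 = False.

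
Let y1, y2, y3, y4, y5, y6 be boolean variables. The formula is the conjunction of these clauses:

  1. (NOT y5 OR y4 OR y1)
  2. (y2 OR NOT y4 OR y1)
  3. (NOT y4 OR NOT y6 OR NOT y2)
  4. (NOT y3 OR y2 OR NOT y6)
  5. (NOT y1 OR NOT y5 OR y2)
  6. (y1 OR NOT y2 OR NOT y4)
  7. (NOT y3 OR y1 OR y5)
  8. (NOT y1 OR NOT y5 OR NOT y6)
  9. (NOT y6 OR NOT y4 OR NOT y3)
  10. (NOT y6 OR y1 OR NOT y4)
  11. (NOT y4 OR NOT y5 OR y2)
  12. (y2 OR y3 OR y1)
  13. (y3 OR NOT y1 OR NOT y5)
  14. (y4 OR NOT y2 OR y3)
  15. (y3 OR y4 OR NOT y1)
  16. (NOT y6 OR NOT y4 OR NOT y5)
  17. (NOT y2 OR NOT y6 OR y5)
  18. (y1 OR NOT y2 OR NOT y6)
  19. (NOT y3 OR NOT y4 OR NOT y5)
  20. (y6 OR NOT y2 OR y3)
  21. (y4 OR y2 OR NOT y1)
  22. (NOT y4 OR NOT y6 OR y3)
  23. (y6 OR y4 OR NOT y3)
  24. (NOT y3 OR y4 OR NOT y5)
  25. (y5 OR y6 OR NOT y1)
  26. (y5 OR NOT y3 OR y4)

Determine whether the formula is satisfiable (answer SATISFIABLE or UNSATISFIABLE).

y4 = True:
  y6 = True:
    propagation gives y2=False, y1=True, y3=False; an empty clause results — contradiction.
  y6 = False:
    y1 = True:
      propagation gives y5=True, y2=True, y3=True; contradiction.
    y1 = False:
      propagation gives y2=True; contradiction.
y4 = False:
  y1 = True:
    propagation gives y3=True, y2=True, y6=True, y5=False; an empty clause results — contradiction.
  y1 = False:
    propagation gives y5=False, y3=False, y2=True; an empty clause results — contradiction.
Every branch closes, so no satisfying assignment exists.

UNSATISFIABLE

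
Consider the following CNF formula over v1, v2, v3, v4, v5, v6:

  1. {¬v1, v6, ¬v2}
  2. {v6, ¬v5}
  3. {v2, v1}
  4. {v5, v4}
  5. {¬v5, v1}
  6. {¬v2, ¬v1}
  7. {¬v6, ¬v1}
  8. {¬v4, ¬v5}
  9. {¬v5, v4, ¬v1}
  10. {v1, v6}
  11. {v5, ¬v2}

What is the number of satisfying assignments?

2

Satisfying assignments:
  v1=T v2=F v3=F v4=T v5=F v6=F
  v1=T v2=F v3=T v4=T v5=F v6=F
That's 2 in total.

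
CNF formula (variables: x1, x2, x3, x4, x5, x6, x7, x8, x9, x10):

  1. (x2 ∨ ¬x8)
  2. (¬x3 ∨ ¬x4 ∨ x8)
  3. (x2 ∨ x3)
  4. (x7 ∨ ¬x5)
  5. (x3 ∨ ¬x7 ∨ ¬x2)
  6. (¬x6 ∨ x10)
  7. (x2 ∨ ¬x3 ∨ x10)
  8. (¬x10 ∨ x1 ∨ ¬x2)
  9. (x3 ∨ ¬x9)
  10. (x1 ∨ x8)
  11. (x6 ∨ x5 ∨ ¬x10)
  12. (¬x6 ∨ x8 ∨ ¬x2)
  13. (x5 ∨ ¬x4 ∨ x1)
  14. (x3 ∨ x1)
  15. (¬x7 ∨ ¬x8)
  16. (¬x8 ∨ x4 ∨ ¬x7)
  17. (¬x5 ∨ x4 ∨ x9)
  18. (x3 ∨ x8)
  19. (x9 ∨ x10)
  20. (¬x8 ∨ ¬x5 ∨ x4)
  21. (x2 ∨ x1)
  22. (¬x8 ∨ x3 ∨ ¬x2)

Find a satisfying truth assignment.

x1 = True, x2 = True, x3 = True, x4 = True, x5 = False, x6 = True, x7 = False, x8 = True, x9 = False, x10 = True

Check each clause:
  1. (x2 ∨ ¬x8) — x2 is true.
  2. (¬x4 ∨ x8 ∨ ¬x3) — x8 is true.
  3. (x3 ∨ x2) — x2 is true.
  4. (x7 ∨ ¬x5) — ¬x5 is true.
  5. (x3 ∨ ¬x2 ∨ ¬x7) — ¬x7 is true.
  6. (x10 ∨ ¬x6) — x10 is true.
  7. (x2 ∨ ¬x3 ∨ x10) — x2 is true.
  8. (¬x2 ∨ ¬x10 ∨ x1) — x1 is true.
  9. (x3 ∨ ¬x9) — x3 is true.
  10. (x1 ∨ x8) — x8 is true.
  11. (x5 ∨ x6 ∨ ¬x10) — x6 is true.
  12. (¬x6 ∨ ¬x2 ∨ x8) — x8 is true.
  13. (x1 ∨ ¬x4 ∨ x5) — x1 is true.
  14. (x3 ∨ x1) — x1 is true.
  15. (¬x8 ∨ ¬x7) — ¬x7 is true.
  16. (¬x7 ∨ x4 ∨ ¬x8) — ¬x7 is true.
  17. (x9 ∨ x4 ∨ ¬x5) — ¬x5 is true.
  18. (x3 ∨ x8) — x8 is true.
  19. (x10 ∨ x9) — x10 is true.
  20. (¬x8 ∨ ¬x5 ∨ x4) — ¬x5 is true.
  21. (x1 ∨ x2) — x1 is true.
  22. (¬x8 ∨ ¬x2 ∨ x3) — x3 is true.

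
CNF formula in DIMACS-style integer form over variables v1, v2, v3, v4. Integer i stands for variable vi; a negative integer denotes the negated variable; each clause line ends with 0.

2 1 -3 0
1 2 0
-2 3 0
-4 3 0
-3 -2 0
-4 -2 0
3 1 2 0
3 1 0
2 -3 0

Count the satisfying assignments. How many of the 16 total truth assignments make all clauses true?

1

The models are:
  v1=T v2=F v3=F v4=F
That's 1 in total.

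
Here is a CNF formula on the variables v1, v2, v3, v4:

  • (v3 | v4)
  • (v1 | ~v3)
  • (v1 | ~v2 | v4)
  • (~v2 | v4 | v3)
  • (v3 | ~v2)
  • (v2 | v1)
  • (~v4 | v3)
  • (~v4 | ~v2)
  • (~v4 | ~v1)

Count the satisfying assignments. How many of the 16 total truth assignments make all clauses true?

2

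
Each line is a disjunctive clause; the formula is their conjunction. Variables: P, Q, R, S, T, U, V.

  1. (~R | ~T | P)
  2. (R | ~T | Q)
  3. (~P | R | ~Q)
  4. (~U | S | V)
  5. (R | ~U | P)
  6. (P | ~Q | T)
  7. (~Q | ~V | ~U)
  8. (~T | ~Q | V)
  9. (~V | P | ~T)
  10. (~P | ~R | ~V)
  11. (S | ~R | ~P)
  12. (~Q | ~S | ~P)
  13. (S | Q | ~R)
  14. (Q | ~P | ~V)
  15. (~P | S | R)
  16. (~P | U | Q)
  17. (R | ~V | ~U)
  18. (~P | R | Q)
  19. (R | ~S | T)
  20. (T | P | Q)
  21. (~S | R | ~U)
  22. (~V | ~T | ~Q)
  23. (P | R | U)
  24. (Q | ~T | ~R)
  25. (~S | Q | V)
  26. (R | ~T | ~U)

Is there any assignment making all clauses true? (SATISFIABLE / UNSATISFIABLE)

R = True:
  Q = True:
    P = True:
      propagation gives V=False, T=False, S=True; contradiction.
    P = False:
      propagation gives T=False; contradiction.
  Q = False:
    propagation gives S=True, T=False, P=True, V=False; an empty clause results — contradiction.
R = False:
  Q = True:
    propagation gives P=False, U=False; an empty clause results — contradiction.
  Q = False:
    propagation gives T=False, P=False; an empty clause results — contradiction.
Every branch closes, so no satisfying assignment exists.

UNSATISFIABLE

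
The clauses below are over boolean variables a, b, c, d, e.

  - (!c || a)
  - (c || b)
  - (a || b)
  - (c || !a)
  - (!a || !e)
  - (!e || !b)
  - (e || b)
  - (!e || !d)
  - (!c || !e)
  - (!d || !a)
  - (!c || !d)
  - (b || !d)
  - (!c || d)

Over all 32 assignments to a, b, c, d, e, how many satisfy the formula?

2

Satisfying assignments:
  a=0 b=1 c=0 d=0 e=0
  a=0 b=1 c=0 d=1 e=0
That's 2 in total.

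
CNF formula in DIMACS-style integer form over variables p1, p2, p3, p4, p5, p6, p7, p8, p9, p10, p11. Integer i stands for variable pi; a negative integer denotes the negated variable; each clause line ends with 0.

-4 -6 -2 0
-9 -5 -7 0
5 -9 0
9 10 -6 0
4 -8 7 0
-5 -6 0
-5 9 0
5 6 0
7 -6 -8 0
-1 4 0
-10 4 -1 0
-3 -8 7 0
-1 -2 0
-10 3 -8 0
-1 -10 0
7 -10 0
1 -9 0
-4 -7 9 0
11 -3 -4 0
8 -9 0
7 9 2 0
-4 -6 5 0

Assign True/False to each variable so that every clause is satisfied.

p11 occurs only positively in the remaining clauses — set p11 = True.
Set p1 = False and propagate.
  then p9 is forced to False.
  then p5 is forced to False.
  then p6 is forced to True.
  then p10 is forced to True.
  then p7 is forced to True.
  then p4 is forced to False.
Branch on p3: take p3 = True.
p2, p8 are now unconstrained; take p2 = False, p8 = True.

p1 = 0, p2 = 0, p3 = 1, p4 = 0, p5 = 0, p6 = 1, p7 = 1, p8 = 1, p9 = 0, p10 = 1, p11 = 1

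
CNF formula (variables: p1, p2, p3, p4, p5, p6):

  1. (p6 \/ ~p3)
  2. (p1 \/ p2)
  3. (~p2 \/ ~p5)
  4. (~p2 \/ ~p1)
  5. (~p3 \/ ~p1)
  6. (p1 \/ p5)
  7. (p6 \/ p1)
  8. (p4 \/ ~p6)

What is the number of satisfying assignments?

The models are:
  p1=1 p2=0 p3=0 p4=0 p5=0 p6=0
  p1=1 p2=0 p3=0 p4=0 p5=1 p6=0
  p1=1 p2=0 p3=0 p4=1 p5=0 p6=0
  p1=1 p2=0 p3=0 p4=1 p5=0 p6=1
  p1=1 p2=0 p3=0 p4=1 p5=1 p6=0
  p1=1 p2=0 p3=0 p4=1 p5=1 p6=1
That's 6 in total.

6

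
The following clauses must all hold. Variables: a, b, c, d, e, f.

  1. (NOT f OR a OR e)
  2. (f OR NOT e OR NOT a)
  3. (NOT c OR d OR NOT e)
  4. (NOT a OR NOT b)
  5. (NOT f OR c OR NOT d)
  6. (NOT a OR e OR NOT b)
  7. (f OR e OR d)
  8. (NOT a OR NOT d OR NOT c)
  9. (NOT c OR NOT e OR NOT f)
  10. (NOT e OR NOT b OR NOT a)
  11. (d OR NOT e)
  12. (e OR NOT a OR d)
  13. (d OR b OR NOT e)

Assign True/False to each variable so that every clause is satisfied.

a = 0, b = 0, c = 0, d = 1, e = 1, f = 0

Check each clause:
  1. (NOT f OR a OR e) — NOT f is true.
  2. (NOT a OR NOT e OR f) — NOT a is true.
  3. (NOT c OR NOT e OR d) — d is true.
  4. (NOT b OR NOT a) — NOT b is true.
  5. (NOT d OR c OR NOT f) — NOT f is true.
  6. (e OR NOT b OR NOT a) — e is true.
  7. (e OR f OR d) — d is true.
  8. (NOT a OR NOT d OR NOT c) — NOT c is true.
  9. (NOT e OR NOT f OR NOT c) — NOT f is true.
  10. (NOT a OR NOT b OR NOT e) — NOT a is true.
  11. (d OR NOT e) — d is true.
  12. (NOT a OR d OR e) — d is true.
  13. (NOT e OR b OR d) — d is true.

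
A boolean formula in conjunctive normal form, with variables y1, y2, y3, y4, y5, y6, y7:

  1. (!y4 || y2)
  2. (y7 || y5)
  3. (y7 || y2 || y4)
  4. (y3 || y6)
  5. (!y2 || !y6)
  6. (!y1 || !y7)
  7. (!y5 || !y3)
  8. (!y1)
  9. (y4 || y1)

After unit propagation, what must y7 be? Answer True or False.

(!y1) stands alone — y1 = False.
In (y1 || y4), y1 is now false; y4 must hold, so y4 = True.
From (!y4 || y2) and y4 = True: y2 = True.
In (!y6 || !y2), !y2 is now false; !y6 must hold, so y6 = False.
From (y3 || y6) and y6 = False: y3 = True.
From (!y3 || !y5) and y3 = True: y5 = False.
In (y5 || y7), y5 is now false; y7 must hold, so y7 = True.

True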